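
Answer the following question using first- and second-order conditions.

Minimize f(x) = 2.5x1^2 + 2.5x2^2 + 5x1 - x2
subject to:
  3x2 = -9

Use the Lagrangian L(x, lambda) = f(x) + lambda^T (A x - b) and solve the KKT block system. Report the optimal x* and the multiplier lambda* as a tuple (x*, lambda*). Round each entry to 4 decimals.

Form the Lagrangian:
  L(x, lambda) = (1/2) x^T Q x + c^T x + lambda^T (A x - b)
Stationarity (grad_x L = 0): Q x + c + A^T lambda = 0.
Primal feasibility: A x = b.

This gives the KKT block system:
  [ Q   A^T ] [ x     ]   [-c ]
  [ A    0  ] [ lambda ] = [ b ]

Solving the linear system:
  x*      = (-1, -3)
  lambda* = (5.3333)
  f(x*)   = 23

x* = (-1, -3), lambda* = (5.3333)


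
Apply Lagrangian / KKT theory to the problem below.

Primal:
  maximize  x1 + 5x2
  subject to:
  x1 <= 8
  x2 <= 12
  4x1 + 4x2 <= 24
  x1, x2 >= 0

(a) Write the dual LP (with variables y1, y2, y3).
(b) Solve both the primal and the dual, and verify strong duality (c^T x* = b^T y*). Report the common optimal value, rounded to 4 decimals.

The standard primal-dual pair for 'max c^T x s.t. A x <= b, x >= 0' is:
  Dual:  min b^T y  s.t.  A^T y >= c,  y >= 0.

So the dual LP is:
  minimize  8y1 + 12y2 + 24y3
  subject to:
    y1 + 4y3 >= 1
    y2 + 4y3 >= 5
    y1, y2, y3 >= 0

Solving the primal: x* = (0, 6).
  primal value c^T x* = 30.
Solving the dual: y* = (0, 0, 1.25).
  dual value b^T y* = 30.
Strong duality: c^T x* = b^T y*. Confirmed.

30


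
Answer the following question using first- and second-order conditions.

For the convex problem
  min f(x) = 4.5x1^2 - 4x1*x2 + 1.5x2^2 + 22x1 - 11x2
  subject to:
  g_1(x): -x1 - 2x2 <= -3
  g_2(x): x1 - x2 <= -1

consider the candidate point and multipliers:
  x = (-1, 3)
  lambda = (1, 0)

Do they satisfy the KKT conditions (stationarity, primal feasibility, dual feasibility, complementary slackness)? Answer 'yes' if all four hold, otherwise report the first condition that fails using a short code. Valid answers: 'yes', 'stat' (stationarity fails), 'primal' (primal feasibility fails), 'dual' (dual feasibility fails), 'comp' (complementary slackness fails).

Gradient of f: grad f(x) = Q x + c = (1, 2)
Constraint values g_i(x) = a_i^T x - b_i:
  g_1((-1, 3)) = -2
  g_2((-1, 3)) = -3
Stationarity residual: grad f(x) + sum_i lambda_i a_i = (0, 0)
  -> stationarity OK
Primal feasibility (all g_i <= 0): OK
Dual feasibility (all lambda_i >= 0): OK
Complementary slackness (lambda_i * g_i(x) = 0 for all i): FAILS

Verdict: the first failing condition is complementary_slackness -> comp.

comp


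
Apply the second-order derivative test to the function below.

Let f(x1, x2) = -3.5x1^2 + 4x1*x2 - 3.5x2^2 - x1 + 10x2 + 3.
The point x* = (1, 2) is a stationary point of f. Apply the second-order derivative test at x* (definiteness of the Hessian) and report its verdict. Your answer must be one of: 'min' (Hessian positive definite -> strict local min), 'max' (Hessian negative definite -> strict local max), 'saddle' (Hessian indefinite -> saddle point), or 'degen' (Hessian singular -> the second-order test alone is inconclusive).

Compute the Hessian H = grad^2 f:
  H = [[-7, 4], [4, -7]]
Verify stationarity: grad f(x*) = H x* + g = (0, 0).
Eigenvalues of H: -11, -3.
Both eigenvalues < 0, so H is negative definite -> x* is a strict local max.

max


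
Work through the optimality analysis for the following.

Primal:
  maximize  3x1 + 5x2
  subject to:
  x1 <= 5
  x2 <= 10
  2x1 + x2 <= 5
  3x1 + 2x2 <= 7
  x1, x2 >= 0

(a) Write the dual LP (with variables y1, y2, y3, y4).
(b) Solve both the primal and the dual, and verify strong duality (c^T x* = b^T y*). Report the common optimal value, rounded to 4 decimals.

The standard primal-dual pair for 'max c^T x s.t. A x <= b, x >= 0' is:
  Dual:  min b^T y  s.t.  A^T y >= c,  y >= 0.

So the dual LP is:
  minimize  5y1 + 10y2 + 5y3 + 7y4
  subject to:
    y1 + 2y3 + 3y4 >= 3
    y2 + y3 + 2y4 >= 5
    y1, y2, y3, y4 >= 0

Solving the primal: x* = (0, 3.5).
  primal value c^T x* = 17.5.
Solving the dual: y* = (0, 0, 0, 2.5).
  dual value b^T y* = 17.5.
Strong duality: c^T x* = b^T y*. Confirmed.

17.5


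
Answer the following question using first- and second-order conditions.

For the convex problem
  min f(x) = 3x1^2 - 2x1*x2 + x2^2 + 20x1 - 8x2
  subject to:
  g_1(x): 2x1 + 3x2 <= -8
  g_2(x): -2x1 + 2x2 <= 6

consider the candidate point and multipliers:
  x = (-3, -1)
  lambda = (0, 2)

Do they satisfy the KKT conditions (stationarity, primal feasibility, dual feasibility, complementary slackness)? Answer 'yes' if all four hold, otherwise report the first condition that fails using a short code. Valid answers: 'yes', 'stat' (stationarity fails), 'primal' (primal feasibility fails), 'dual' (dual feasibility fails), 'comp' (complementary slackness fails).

Gradient of f: grad f(x) = Q x + c = (4, -4)
Constraint values g_i(x) = a_i^T x - b_i:
  g_1((-3, -1)) = -1
  g_2((-3, -1)) = -2
Stationarity residual: grad f(x) + sum_i lambda_i a_i = (0, 0)
  -> stationarity OK
Primal feasibility (all g_i <= 0): OK
Dual feasibility (all lambda_i >= 0): OK
Complementary slackness (lambda_i * g_i(x) = 0 for all i): FAILS

Verdict: the first failing condition is complementary_slackness -> comp.

comp


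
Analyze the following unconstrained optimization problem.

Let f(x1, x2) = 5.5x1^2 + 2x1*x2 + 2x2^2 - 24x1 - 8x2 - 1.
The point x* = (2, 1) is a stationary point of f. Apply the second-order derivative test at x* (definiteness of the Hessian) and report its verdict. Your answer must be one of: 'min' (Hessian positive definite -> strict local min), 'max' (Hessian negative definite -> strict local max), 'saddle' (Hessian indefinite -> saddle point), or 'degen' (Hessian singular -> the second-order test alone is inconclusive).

Compute the Hessian H = grad^2 f:
  H = [[11, 2], [2, 4]]
Verify stationarity: grad f(x*) = H x* + g = (0, 0).
Eigenvalues of H: 3.4689, 11.5311.
Both eigenvalues > 0, so H is positive definite -> x* is a strict local min.

min


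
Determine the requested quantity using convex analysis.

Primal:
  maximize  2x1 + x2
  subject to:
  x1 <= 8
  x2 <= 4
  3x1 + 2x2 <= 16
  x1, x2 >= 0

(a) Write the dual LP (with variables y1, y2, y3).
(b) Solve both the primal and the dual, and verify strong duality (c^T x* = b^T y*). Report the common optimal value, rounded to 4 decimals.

The standard primal-dual pair for 'max c^T x s.t. A x <= b, x >= 0' is:
  Dual:  min b^T y  s.t.  A^T y >= c,  y >= 0.

So the dual LP is:
  minimize  8y1 + 4y2 + 16y3
  subject to:
    y1 + 3y3 >= 2
    y2 + 2y3 >= 1
    y1, y2, y3 >= 0

Solving the primal: x* = (5.3333, 0).
  primal value c^T x* = 10.6667.
Solving the dual: y* = (0, 0, 0.6667).
  dual value b^T y* = 10.6667.
Strong duality: c^T x* = b^T y*. Confirmed.

10.6667


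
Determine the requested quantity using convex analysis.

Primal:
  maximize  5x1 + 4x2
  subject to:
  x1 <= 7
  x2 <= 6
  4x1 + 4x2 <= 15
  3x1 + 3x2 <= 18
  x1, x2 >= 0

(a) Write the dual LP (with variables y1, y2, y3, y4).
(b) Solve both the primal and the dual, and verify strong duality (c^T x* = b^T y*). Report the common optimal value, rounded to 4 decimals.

The standard primal-dual pair for 'max c^T x s.t. A x <= b, x >= 0' is:
  Dual:  min b^T y  s.t.  A^T y >= c,  y >= 0.

So the dual LP is:
  minimize  7y1 + 6y2 + 15y3 + 18y4
  subject to:
    y1 + 4y3 + 3y4 >= 5
    y2 + 4y3 + 3y4 >= 4
    y1, y2, y3, y4 >= 0

Solving the primal: x* = (3.75, 0).
  primal value c^T x* = 18.75.
Solving the dual: y* = (0, 0, 1.25, 0).
  dual value b^T y* = 18.75.
Strong duality: c^T x* = b^T y*. Confirmed.

18.75


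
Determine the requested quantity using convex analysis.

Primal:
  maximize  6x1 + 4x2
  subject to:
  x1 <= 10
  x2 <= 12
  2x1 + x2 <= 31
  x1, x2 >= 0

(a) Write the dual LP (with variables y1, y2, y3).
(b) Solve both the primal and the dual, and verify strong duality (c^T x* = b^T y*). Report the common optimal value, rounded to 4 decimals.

The standard primal-dual pair for 'max c^T x s.t. A x <= b, x >= 0' is:
  Dual:  min b^T y  s.t.  A^T y >= c,  y >= 0.

So the dual LP is:
  minimize  10y1 + 12y2 + 31y3
  subject to:
    y1 + 2y3 >= 6
    y2 + y3 >= 4
    y1, y2, y3 >= 0

Solving the primal: x* = (9.5, 12).
  primal value c^T x* = 105.
Solving the dual: y* = (0, 1, 3).
  dual value b^T y* = 105.
Strong duality: c^T x* = b^T y*. Confirmed.

105


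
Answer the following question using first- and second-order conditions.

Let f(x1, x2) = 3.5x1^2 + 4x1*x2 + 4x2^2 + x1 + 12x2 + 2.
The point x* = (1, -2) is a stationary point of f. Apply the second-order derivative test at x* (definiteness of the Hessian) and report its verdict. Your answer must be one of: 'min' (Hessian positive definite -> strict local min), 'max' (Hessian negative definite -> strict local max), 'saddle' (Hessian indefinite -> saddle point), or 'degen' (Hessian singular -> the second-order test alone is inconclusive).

Compute the Hessian H = grad^2 f:
  H = [[7, 4], [4, 8]]
Verify stationarity: grad f(x*) = H x* + g = (0, 0).
Eigenvalues of H: 3.4689, 11.5311.
Both eigenvalues > 0, so H is positive definite -> x* is a strict local min.

min


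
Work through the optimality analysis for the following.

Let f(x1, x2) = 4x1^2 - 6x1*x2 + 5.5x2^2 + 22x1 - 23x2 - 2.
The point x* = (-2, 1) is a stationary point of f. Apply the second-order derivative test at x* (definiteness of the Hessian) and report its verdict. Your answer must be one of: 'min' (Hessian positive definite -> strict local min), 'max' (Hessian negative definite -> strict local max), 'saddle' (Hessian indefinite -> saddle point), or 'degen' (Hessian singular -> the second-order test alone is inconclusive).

Compute the Hessian H = grad^2 f:
  H = [[8, -6], [-6, 11]]
Verify stationarity: grad f(x*) = H x* + g = (0, 0).
Eigenvalues of H: 3.3153, 15.6847.
Both eigenvalues > 0, so H is positive definite -> x* is a strict local min.

min


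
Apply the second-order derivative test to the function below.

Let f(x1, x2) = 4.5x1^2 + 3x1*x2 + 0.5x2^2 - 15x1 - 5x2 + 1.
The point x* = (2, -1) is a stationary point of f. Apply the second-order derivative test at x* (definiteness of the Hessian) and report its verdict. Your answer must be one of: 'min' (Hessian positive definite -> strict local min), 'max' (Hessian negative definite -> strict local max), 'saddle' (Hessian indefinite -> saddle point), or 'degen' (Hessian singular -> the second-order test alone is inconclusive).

Compute the Hessian H = grad^2 f:
  H = [[9, 3], [3, 1]]
Verify stationarity: grad f(x*) = H x* + g = (0, 0).
Eigenvalues of H: 0, 10.
H has a zero eigenvalue (singular; positive semidefinite but not definite), so H is neither positive definite, negative definite, nor indefinite. The second-order test alone is inconclusive -> degen.
(Indeed, f is constant along the null direction of H through x*, so x* is not a strict local extremum.)

degen


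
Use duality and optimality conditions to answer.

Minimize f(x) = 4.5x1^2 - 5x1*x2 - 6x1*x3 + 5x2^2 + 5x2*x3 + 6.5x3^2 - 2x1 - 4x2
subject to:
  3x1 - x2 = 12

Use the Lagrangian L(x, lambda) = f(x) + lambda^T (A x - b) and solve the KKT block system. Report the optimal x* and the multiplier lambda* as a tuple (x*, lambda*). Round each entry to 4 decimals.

Form the Lagrangian:
  L(x, lambda) = (1/2) x^T Q x + c^T x + lambda^T (A x - b)
Stationarity (grad_x L = 0): Q x + c + A^T lambda = 0.
Primal feasibility: A x = b.

This gives the KKT block system:
  [ Q   A^T ] [ x     ]   [-c ]
  [ A    0  ] [ lambda ] = [ b ]

Solving the linear system:
  x*      = (4.3407, 1.0221, 1.6103)
  lambda* = (-7.4314)
  f(x*)   = 38.2034

x* = (4.3407, 1.0221, 1.6103), lambda* = (-7.4314)


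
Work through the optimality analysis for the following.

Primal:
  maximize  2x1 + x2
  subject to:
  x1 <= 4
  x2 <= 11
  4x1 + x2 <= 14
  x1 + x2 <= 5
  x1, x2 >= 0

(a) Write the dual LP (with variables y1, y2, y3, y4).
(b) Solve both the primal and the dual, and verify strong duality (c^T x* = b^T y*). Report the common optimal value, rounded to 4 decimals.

The standard primal-dual pair for 'max c^T x s.t. A x <= b, x >= 0' is:
  Dual:  min b^T y  s.t.  A^T y >= c,  y >= 0.

So the dual LP is:
  minimize  4y1 + 11y2 + 14y3 + 5y4
  subject to:
    y1 + 4y3 + y4 >= 2
    y2 + y3 + y4 >= 1
    y1, y2, y3, y4 >= 0

Solving the primal: x* = (3, 2).
  primal value c^T x* = 8.
Solving the dual: y* = (0, 0, 0.3333, 0.6667).
  dual value b^T y* = 8.
Strong duality: c^T x* = b^T y*. Confirmed.

8


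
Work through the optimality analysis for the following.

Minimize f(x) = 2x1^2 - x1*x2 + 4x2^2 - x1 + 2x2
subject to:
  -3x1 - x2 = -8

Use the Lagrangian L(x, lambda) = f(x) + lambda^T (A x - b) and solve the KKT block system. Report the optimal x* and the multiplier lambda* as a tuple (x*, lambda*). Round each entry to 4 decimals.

Form the Lagrangian:
  L(x, lambda) = (1/2) x^T Q x + c^T x + lambda^T (A x - b)
Stationarity (grad_x L = 0): Q x + c + A^T lambda = 0.
Primal feasibility: A x = b.

This gives the KKT block system:
  [ Q   A^T ] [ x     ]   [-c ]
  [ A    0  ] [ lambda ] = [ b ]

Solving the linear system:
  x*      = (2.5244, 0.4268)
  lambda* = (2.8902)
  f(x*)   = 10.7256

x* = (2.5244, 0.4268), lambda* = (2.8902)


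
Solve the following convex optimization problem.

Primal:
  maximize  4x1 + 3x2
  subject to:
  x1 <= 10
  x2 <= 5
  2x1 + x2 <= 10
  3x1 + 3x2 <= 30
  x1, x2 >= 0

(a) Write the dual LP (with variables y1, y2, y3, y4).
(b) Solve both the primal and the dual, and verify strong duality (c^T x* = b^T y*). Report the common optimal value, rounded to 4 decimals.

The standard primal-dual pair for 'max c^T x s.t. A x <= b, x >= 0' is:
  Dual:  min b^T y  s.t.  A^T y >= c,  y >= 0.

So the dual LP is:
  minimize  10y1 + 5y2 + 10y3 + 30y4
  subject to:
    y1 + 2y3 + 3y4 >= 4
    y2 + y3 + 3y4 >= 3
    y1, y2, y3, y4 >= 0

Solving the primal: x* = (2.5, 5).
  primal value c^T x* = 25.
Solving the dual: y* = (0, 1, 2, 0).
  dual value b^T y* = 25.
Strong duality: c^T x* = b^T y*. Confirmed.

25


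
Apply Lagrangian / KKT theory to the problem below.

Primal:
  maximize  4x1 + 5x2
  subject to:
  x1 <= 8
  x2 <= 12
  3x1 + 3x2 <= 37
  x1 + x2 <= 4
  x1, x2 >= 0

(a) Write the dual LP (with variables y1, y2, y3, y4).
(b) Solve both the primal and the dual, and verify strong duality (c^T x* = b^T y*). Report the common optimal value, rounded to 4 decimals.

The standard primal-dual pair for 'max c^T x s.t. A x <= b, x >= 0' is:
  Dual:  min b^T y  s.t.  A^T y >= c,  y >= 0.

So the dual LP is:
  minimize  8y1 + 12y2 + 37y3 + 4y4
  subject to:
    y1 + 3y3 + y4 >= 4
    y2 + 3y3 + y4 >= 5
    y1, y2, y3, y4 >= 0

Solving the primal: x* = (0, 4).
  primal value c^T x* = 20.
Solving the dual: y* = (0, 0, 0, 5).
  dual value b^T y* = 20.
Strong duality: c^T x* = b^T y*. Confirmed.

20


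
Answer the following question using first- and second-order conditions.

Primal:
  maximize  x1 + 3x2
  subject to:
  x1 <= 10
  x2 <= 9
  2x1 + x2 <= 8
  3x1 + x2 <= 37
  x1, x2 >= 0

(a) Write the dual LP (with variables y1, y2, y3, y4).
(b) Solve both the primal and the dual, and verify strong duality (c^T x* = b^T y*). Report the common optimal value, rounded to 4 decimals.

The standard primal-dual pair for 'max c^T x s.t. A x <= b, x >= 0' is:
  Dual:  min b^T y  s.t.  A^T y >= c,  y >= 0.

So the dual LP is:
  minimize  10y1 + 9y2 + 8y3 + 37y4
  subject to:
    y1 + 2y3 + 3y4 >= 1
    y2 + y3 + y4 >= 3
    y1, y2, y3, y4 >= 0

Solving the primal: x* = (0, 8).
  primal value c^T x* = 24.
Solving the dual: y* = (0, 0, 3, 0).
  dual value b^T y* = 24.
Strong duality: c^T x* = b^T y*. Confirmed.

24


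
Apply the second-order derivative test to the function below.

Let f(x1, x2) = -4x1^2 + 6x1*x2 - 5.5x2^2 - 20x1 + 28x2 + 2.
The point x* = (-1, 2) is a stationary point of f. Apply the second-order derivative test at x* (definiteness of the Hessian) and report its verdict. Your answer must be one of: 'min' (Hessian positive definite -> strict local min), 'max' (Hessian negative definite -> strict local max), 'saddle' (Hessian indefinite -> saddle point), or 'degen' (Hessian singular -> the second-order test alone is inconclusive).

Compute the Hessian H = grad^2 f:
  H = [[-8, 6], [6, -11]]
Verify stationarity: grad f(x*) = H x* + g = (0, 0).
Eigenvalues of H: -15.6847, -3.3153.
Both eigenvalues < 0, so H is negative definite -> x* is a strict local max.

max


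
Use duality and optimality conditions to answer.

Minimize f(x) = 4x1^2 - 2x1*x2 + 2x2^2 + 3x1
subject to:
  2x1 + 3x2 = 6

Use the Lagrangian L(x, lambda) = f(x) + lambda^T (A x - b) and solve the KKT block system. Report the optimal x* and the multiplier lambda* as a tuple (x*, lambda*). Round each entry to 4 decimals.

Form the Lagrangian:
  L(x, lambda) = (1/2) x^T Q x + c^T x + lambda^T (A x - b)
Stationarity (grad_x L = 0): Q x + c + A^T lambda = 0.
Primal feasibility: A x = b.

This gives the KKT block system:
  [ Q   A^T ] [ x     ]   [-c ]
  [ A    0  ] [ lambda ] = [ b ]

Solving the linear system:
  x*      = (0.5089, 1.6607)
  lambda* = (-1.875)
  f(x*)   = 6.3884

x* = (0.5089, 1.6607), lambda* = (-1.875)


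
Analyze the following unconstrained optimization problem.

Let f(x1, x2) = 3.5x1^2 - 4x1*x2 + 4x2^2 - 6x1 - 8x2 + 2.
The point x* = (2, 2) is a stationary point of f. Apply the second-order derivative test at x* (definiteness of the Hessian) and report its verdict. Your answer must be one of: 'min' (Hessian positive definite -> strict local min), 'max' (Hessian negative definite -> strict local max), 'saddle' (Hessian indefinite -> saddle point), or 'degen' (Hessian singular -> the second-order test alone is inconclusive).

Compute the Hessian H = grad^2 f:
  H = [[7, -4], [-4, 8]]
Verify stationarity: grad f(x*) = H x* + g = (0, 0).
Eigenvalues of H: 3.4689, 11.5311.
Both eigenvalues > 0, so H is positive definite -> x* is a strict local min.

min


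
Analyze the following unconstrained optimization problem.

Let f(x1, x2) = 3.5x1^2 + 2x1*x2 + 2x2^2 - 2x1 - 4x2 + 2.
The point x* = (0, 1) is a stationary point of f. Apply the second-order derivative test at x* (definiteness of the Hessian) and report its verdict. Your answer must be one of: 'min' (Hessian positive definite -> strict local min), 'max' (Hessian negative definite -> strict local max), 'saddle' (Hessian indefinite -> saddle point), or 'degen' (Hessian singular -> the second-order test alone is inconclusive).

Compute the Hessian H = grad^2 f:
  H = [[7, 2], [2, 4]]
Verify stationarity: grad f(x*) = H x* + g = (0, 0).
Eigenvalues of H: 3, 8.
Both eigenvalues > 0, so H is positive definite -> x* is a strict local min.

min


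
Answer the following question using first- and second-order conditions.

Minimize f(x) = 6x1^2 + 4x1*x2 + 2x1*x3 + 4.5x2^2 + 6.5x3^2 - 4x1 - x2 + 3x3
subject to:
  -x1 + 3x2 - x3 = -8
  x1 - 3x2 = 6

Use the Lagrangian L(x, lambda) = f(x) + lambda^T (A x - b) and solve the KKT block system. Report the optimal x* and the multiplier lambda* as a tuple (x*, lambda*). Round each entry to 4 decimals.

Form the Lagrangian:
  L(x, lambda) = (1/2) x^T Q x + c^T x + lambda^T (A x - b)
Stationarity (grad_x L = 0): Q x + c + A^T lambda = 0.
Primal feasibility: A x = b.

This gives the KKT block system:
  [ Q   A^T ] [ x     ]   [-c ]
  [ A    0  ] [ lambda ] = [ b ]

Solving the linear system:
  x*      = (0.9149, -1.695, 2)
  lambda* = (30.8298, 26.6312)
  f(x*)   = 45.4433

x* = (0.9149, -1.695, 2), lambda* = (30.8298, 26.6312)


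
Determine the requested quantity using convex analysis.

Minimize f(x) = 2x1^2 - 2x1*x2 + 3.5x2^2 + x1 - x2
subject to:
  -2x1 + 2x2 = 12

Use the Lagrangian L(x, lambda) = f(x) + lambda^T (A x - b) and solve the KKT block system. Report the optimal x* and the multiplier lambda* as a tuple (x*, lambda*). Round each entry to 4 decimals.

Form the Lagrangian:
  L(x, lambda) = (1/2) x^T Q x + c^T x + lambda^T (A x - b)
Stationarity (grad_x L = 0): Q x + c + A^T lambda = 0.
Primal feasibility: A x = b.

This gives the KKT block system:
  [ Q   A^T ] [ x     ]   [-c ]
  [ A    0  ] [ lambda ] = [ b ]

Solving the linear system:
  x*      = (-4.2857, 1.7143)
  lambda* = (-9.7857)
  f(x*)   = 55.7143

x* = (-4.2857, 1.7143), lambda* = (-9.7857)


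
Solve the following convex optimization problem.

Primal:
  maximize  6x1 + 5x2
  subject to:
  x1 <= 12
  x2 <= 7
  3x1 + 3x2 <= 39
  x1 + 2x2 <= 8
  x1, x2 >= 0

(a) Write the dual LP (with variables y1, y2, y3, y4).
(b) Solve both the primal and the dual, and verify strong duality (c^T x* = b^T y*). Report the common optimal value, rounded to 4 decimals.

The standard primal-dual pair for 'max c^T x s.t. A x <= b, x >= 0' is:
  Dual:  min b^T y  s.t.  A^T y >= c,  y >= 0.

So the dual LP is:
  minimize  12y1 + 7y2 + 39y3 + 8y4
  subject to:
    y1 + 3y3 + y4 >= 6
    y2 + 3y3 + 2y4 >= 5
    y1, y2, y3, y4 >= 0

Solving the primal: x* = (8, 0).
  primal value c^T x* = 48.
Solving the dual: y* = (0, 0, 0, 6).
  dual value b^T y* = 48.
Strong duality: c^T x* = b^T y*. Confirmed.

48


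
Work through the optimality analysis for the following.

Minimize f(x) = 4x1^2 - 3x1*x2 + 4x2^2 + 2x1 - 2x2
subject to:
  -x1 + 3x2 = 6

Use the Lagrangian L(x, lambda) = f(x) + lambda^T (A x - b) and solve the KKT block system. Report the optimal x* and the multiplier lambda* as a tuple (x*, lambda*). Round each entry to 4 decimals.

Form the Lagrangian:
  L(x, lambda) = (1/2) x^T Q x + c^T x + lambda^T (A x - b)
Stationarity (grad_x L = 0): Q x + c + A^T lambda = 0.
Primal feasibility: A x = b.

This gives the KKT block system:
  [ Q   A^T ] [ x     ]   [-c ]
  [ A    0  ] [ lambda ] = [ b ]

Solving the linear system:
  x*      = (-0.0968, 1.9677)
  lambda* = (-4.6774)
  f(x*)   = 11.9677

x* = (-0.0968, 1.9677), lambda* = (-4.6774)


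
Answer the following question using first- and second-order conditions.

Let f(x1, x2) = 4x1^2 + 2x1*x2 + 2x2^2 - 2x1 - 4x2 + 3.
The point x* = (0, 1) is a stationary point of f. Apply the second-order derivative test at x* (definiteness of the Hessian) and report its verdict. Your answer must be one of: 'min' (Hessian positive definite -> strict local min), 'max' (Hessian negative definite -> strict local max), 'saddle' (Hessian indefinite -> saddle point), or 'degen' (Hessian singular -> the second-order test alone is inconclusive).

Compute the Hessian H = grad^2 f:
  H = [[8, 2], [2, 4]]
Verify stationarity: grad f(x*) = H x* + g = (0, 0).
Eigenvalues of H: 3.1716, 8.8284.
Both eigenvalues > 0, so H is positive definite -> x* is a strict local min.

min


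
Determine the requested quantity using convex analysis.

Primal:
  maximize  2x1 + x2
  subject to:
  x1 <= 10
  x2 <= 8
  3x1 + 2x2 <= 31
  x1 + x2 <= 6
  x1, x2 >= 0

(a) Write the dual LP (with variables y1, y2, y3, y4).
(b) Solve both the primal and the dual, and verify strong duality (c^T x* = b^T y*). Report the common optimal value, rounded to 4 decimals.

The standard primal-dual pair for 'max c^T x s.t. A x <= b, x >= 0' is:
  Dual:  min b^T y  s.t.  A^T y >= c,  y >= 0.

So the dual LP is:
  minimize  10y1 + 8y2 + 31y3 + 6y4
  subject to:
    y1 + 3y3 + y4 >= 2
    y2 + 2y3 + y4 >= 1
    y1, y2, y3, y4 >= 0

Solving the primal: x* = (6, 0).
  primal value c^T x* = 12.
Solving the dual: y* = (0, 0, 0, 2).
  dual value b^T y* = 12.
Strong duality: c^T x* = b^T y*. Confirmed.

12


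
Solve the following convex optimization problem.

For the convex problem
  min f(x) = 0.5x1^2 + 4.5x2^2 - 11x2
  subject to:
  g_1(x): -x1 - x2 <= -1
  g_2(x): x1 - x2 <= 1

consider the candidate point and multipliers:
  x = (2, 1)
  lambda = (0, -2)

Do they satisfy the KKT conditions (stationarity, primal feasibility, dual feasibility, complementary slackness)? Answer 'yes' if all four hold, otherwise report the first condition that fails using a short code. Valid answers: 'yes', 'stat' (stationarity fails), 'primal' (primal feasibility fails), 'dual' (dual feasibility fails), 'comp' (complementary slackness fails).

Gradient of f: grad f(x) = Q x + c = (2, -2)
Constraint values g_i(x) = a_i^T x - b_i:
  g_1((2, 1)) = -2
  g_2((2, 1)) = 0
Stationarity residual: grad f(x) + sum_i lambda_i a_i = (0, 0)
  -> stationarity OK
Primal feasibility (all g_i <= 0): OK
Dual feasibility (all lambda_i >= 0): FAILS
Complementary slackness (lambda_i * g_i(x) = 0 for all i): OK

Verdict: the first failing condition is dual_feasibility -> dual.

dual


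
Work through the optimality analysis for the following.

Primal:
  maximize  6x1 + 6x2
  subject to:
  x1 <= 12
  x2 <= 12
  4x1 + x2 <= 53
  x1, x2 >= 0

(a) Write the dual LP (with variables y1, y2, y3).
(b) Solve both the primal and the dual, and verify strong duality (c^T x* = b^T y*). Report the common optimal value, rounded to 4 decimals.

The standard primal-dual pair for 'max c^T x s.t. A x <= b, x >= 0' is:
  Dual:  min b^T y  s.t.  A^T y >= c,  y >= 0.

So the dual LP is:
  minimize  12y1 + 12y2 + 53y3
  subject to:
    y1 + 4y3 >= 6
    y2 + y3 >= 6
    y1, y2, y3 >= 0

Solving the primal: x* = (10.25, 12).
  primal value c^T x* = 133.5.
Solving the dual: y* = (0, 4.5, 1.5).
  dual value b^T y* = 133.5.
Strong duality: c^T x* = b^T y*. Confirmed.

133.5


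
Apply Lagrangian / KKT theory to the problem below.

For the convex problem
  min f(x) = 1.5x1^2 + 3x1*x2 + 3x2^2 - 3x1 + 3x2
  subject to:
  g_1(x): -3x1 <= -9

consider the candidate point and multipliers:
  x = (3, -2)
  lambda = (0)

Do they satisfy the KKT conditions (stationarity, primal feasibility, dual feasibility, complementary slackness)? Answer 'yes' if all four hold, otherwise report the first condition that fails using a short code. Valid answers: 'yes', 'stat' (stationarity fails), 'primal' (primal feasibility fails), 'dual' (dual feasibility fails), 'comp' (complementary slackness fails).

Gradient of f: grad f(x) = Q x + c = (0, 0)
Constraint values g_i(x) = a_i^T x - b_i:
  g_1((3, -2)) = 0
Stationarity residual: grad f(x) + sum_i lambda_i a_i = (0, 0)
  -> stationarity OK
Primal feasibility (all g_i <= 0): OK
Dual feasibility (all lambda_i >= 0): OK
Complementary slackness (lambda_i * g_i(x) = 0 for all i): OK

Verdict: yes, KKT holds.

yes


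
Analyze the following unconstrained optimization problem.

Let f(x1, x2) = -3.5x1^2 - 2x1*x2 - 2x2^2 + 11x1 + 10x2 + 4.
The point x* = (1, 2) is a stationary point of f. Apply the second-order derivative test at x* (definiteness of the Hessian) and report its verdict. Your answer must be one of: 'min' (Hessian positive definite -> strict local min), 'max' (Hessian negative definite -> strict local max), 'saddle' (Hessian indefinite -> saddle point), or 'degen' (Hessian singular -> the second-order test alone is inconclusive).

Compute the Hessian H = grad^2 f:
  H = [[-7, -2], [-2, -4]]
Verify stationarity: grad f(x*) = H x* + g = (0, 0).
Eigenvalues of H: -8, -3.
Both eigenvalues < 0, so H is negative definite -> x* is a strict local max.

max


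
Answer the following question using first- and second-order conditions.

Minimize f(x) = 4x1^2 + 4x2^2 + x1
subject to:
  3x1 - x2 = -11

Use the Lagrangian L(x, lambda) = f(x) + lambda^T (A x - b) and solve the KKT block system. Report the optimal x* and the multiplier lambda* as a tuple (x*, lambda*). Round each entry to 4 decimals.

Form the Lagrangian:
  L(x, lambda) = (1/2) x^T Q x + c^T x + lambda^T (A x - b)
Stationarity (grad_x L = 0): Q x + c + A^T lambda = 0.
Primal feasibility: A x = b.

This gives the KKT block system:
  [ Q   A^T ] [ x     ]   [-c ]
  [ A    0  ] [ lambda ] = [ b ]

Solving the linear system:
  x*      = (-3.3125, 1.0625)
  lambda* = (8.5)
  f(x*)   = 45.0938

x* = (-3.3125, 1.0625), lambda* = (8.5)


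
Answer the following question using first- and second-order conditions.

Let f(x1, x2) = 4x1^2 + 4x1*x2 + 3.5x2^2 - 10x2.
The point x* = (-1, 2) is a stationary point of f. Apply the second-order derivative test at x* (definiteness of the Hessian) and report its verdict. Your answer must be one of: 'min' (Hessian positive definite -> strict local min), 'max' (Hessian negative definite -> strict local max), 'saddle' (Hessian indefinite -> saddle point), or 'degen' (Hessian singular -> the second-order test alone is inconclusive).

Compute the Hessian H = grad^2 f:
  H = [[8, 4], [4, 7]]
Verify stationarity: grad f(x*) = H x* + g = (0, 0).
Eigenvalues of H: 3.4689, 11.5311.
Both eigenvalues > 0, so H is positive definite -> x* is a strict local min.

min


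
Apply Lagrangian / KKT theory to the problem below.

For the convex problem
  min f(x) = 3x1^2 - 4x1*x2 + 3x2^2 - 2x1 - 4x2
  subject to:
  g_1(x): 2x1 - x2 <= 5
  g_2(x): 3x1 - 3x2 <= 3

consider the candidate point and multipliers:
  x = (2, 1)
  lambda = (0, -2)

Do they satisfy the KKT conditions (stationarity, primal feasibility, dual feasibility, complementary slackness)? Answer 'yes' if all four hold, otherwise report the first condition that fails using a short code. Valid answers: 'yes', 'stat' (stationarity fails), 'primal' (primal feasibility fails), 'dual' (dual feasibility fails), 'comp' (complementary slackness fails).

Gradient of f: grad f(x) = Q x + c = (6, -6)
Constraint values g_i(x) = a_i^T x - b_i:
  g_1((2, 1)) = -2
  g_2((2, 1)) = 0
Stationarity residual: grad f(x) + sum_i lambda_i a_i = (0, 0)
  -> stationarity OK
Primal feasibility (all g_i <= 0): OK
Dual feasibility (all lambda_i >= 0): FAILS
Complementary slackness (lambda_i * g_i(x) = 0 for all i): OK

Verdict: the first failing condition is dual_feasibility -> dual.

dual


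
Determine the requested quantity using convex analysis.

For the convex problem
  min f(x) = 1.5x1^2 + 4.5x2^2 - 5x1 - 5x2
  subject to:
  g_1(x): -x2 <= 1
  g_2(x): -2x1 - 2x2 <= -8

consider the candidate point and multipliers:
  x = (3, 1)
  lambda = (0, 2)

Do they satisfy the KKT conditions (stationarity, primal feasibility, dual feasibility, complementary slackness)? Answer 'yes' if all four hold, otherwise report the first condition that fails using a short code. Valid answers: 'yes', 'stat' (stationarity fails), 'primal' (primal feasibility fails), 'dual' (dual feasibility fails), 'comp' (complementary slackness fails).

Gradient of f: grad f(x) = Q x + c = (4, 4)
Constraint values g_i(x) = a_i^T x - b_i:
  g_1((3, 1)) = -2
  g_2((3, 1)) = 0
Stationarity residual: grad f(x) + sum_i lambda_i a_i = (0, 0)
  -> stationarity OK
Primal feasibility (all g_i <= 0): OK
Dual feasibility (all lambda_i >= 0): OK
Complementary slackness (lambda_i * g_i(x) = 0 for all i): OK

Verdict: yes, KKT holds.

yes


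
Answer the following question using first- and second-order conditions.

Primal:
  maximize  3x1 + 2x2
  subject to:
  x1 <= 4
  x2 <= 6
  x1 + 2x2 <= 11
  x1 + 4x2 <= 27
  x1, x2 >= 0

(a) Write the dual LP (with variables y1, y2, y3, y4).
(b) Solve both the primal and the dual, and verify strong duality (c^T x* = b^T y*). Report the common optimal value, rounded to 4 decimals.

The standard primal-dual pair for 'max c^T x s.t. A x <= b, x >= 0' is:
  Dual:  min b^T y  s.t.  A^T y >= c,  y >= 0.

So the dual LP is:
  minimize  4y1 + 6y2 + 11y3 + 27y4
  subject to:
    y1 + y3 + y4 >= 3
    y2 + 2y3 + 4y4 >= 2
    y1, y2, y3, y4 >= 0

Solving the primal: x* = (4, 3.5).
  primal value c^T x* = 19.
Solving the dual: y* = (2, 0, 1, 0).
  dual value b^T y* = 19.
Strong duality: c^T x* = b^T y*. Confirmed.

19


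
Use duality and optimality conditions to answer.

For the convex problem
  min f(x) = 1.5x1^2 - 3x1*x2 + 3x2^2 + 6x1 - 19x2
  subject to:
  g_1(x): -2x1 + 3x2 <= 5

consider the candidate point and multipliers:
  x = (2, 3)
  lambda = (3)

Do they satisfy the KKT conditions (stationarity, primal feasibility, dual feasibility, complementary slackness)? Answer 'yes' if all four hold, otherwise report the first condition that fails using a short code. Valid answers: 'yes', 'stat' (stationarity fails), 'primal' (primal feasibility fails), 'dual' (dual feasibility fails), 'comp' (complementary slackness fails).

Gradient of f: grad f(x) = Q x + c = (3, -7)
Constraint values g_i(x) = a_i^T x - b_i:
  g_1((2, 3)) = 0
Stationarity residual: grad f(x) + sum_i lambda_i a_i = (-3, 2)
  -> stationarity FAILS
Primal feasibility (all g_i <= 0): OK
Dual feasibility (all lambda_i >= 0): OK
Complementary slackness (lambda_i * g_i(x) = 0 for all i): OK

Verdict: the first failing condition is stationarity -> stat.

stat


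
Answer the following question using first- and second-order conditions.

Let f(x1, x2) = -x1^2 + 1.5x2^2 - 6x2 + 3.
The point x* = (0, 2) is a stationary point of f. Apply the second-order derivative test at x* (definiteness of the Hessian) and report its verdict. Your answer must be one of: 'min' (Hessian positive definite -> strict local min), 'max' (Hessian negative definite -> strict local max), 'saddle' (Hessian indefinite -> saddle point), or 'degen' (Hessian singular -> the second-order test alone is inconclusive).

Compute the Hessian H = grad^2 f:
  H = [[-2, 0], [0, 3]]
Verify stationarity: grad f(x*) = H x* + g = (0, 0).
Eigenvalues of H: -2, 3.
Eigenvalues have mixed signs, so H is indefinite -> x* is a saddle point.

saddle


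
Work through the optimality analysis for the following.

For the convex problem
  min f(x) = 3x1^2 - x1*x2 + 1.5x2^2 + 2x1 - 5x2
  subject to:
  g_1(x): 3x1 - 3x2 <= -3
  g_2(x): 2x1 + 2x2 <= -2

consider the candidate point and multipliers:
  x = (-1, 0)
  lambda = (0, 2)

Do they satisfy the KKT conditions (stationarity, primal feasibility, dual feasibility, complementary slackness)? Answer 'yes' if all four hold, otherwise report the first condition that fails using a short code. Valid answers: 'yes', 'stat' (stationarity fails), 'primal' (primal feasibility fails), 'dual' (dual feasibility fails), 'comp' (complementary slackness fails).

Gradient of f: grad f(x) = Q x + c = (-4, -4)
Constraint values g_i(x) = a_i^T x - b_i:
  g_1((-1, 0)) = 0
  g_2((-1, 0)) = 0
Stationarity residual: grad f(x) + sum_i lambda_i a_i = (0, 0)
  -> stationarity OK
Primal feasibility (all g_i <= 0): OK
Dual feasibility (all lambda_i >= 0): OK
Complementary slackness (lambda_i * g_i(x) = 0 for all i): OK

Verdict: yes, KKT holds.

yes


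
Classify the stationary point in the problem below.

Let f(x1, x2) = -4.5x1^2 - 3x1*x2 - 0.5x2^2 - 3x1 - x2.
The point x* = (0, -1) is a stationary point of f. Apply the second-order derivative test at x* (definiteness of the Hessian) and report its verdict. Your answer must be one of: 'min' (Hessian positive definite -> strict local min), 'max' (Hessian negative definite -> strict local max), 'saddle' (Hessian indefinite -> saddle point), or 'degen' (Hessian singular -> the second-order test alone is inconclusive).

Compute the Hessian H = grad^2 f:
  H = [[-9, -3], [-3, -1]]
Verify stationarity: grad f(x*) = H x* + g = (0, 0).
Eigenvalues of H: -10, 0.
H has a zero eigenvalue (singular; negative semidefinite but not definite), so H is neither positive definite, negative definite, nor indefinite. The second-order test alone is inconclusive -> degen.
(Indeed, f is constant along the null direction of H through x*, so x* is not a strict local extremum.)

degen


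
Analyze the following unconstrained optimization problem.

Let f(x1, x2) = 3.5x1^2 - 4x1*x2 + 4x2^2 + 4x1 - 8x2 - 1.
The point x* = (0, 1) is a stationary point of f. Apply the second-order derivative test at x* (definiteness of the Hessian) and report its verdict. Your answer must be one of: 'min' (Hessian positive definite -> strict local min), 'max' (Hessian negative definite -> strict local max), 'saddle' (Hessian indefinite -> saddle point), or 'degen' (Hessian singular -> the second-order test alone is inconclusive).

Compute the Hessian H = grad^2 f:
  H = [[7, -4], [-4, 8]]
Verify stationarity: grad f(x*) = H x* + g = (0, 0).
Eigenvalues of H: 3.4689, 11.5311.
Both eigenvalues > 0, so H is positive definite -> x* is a strict local min.

min


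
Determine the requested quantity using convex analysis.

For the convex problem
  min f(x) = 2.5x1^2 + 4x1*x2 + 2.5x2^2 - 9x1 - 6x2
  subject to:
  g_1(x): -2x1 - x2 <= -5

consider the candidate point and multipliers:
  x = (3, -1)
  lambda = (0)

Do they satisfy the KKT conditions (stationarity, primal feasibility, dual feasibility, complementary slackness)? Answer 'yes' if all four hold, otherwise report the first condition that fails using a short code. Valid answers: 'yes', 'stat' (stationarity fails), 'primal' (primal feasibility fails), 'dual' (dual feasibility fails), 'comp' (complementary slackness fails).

Gradient of f: grad f(x) = Q x + c = (2, 1)
Constraint values g_i(x) = a_i^T x - b_i:
  g_1((3, -1)) = 0
Stationarity residual: grad f(x) + sum_i lambda_i a_i = (2, 1)
  -> stationarity FAILS
Primal feasibility (all g_i <= 0): OK
Dual feasibility (all lambda_i >= 0): OK
Complementary slackness (lambda_i * g_i(x) = 0 for all i): OK

Verdict: the first failing condition is stationarity -> stat.

stat


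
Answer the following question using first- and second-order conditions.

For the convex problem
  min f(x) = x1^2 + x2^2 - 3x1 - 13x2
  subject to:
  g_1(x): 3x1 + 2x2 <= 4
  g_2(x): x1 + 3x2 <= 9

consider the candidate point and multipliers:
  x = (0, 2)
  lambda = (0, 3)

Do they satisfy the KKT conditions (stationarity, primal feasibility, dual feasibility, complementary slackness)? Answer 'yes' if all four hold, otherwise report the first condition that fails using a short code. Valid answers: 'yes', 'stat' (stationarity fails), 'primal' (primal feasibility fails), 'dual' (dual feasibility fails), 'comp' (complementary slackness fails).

Gradient of f: grad f(x) = Q x + c = (-3, -9)
Constraint values g_i(x) = a_i^T x - b_i:
  g_1((0, 2)) = 0
  g_2((0, 2)) = -3
Stationarity residual: grad f(x) + sum_i lambda_i a_i = (0, 0)
  -> stationarity OK
Primal feasibility (all g_i <= 0): OK
Dual feasibility (all lambda_i >= 0): OK
Complementary slackness (lambda_i * g_i(x) = 0 for all i): FAILS

Verdict: the first failing condition is complementary_slackness -> comp.

comp


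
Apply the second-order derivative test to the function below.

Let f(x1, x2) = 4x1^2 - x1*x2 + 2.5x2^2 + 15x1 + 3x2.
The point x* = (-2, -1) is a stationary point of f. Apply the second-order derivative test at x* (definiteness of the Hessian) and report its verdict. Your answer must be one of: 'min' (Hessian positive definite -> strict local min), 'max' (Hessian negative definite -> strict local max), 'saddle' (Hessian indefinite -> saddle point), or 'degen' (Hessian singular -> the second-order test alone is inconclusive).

Compute the Hessian H = grad^2 f:
  H = [[8, -1], [-1, 5]]
Verify stationarity: grad f(x*) = H x* + g = (0, 0).
Eigenvalues of H: 4.6972, 8.3028.
Both eigenvalues > 0, so H is positive definite -> x* is a strict local min.

min


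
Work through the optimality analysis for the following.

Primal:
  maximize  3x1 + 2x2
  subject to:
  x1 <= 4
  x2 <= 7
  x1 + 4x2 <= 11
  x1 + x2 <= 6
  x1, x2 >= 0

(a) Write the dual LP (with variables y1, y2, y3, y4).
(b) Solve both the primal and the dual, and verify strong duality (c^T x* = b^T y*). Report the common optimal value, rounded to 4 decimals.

The standard primal-dual pair for 'max c^T x s.t. A x <= b, x >= 0' is:
  Dual:  min b^T y  s.t.  A^T y >= c,  y >= 0.

So the dual LP is:
  minimize  4y1 + 7y2 + 11y3 + 6y4
  subject to:
    y1 + y3 + y4 >= 3
    y2 + 4y3 + y4 >= 2
    y1, y2, y3, y4 >= 0

Solving the primal: x* = (4, 1.75).
  primal value c^T x* = 15.5.
Solving the dual: y* = (2.5, 0, 0.5, 0).
  dual value b^T y* = 15.5.
Strong duality: c^T x* = b^T y*. Confirmed.

15.5


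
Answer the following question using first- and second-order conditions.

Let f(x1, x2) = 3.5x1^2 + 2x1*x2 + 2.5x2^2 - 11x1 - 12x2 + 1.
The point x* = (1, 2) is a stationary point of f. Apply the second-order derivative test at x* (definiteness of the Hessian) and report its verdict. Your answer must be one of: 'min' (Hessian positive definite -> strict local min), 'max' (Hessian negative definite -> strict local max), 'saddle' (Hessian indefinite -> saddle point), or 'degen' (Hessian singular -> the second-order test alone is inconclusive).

Compute the Hessian H = grad^2 f:
  H = [[7, 2], [2, 5]]
Verify stationarity: grad f(x*) = H x* + g = (0, 0).
Eigenvalues of H: 3.7639, 8.2361.
Both eigenvalues > 0, so H is positive definite -> x* is a strict local min.

min
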